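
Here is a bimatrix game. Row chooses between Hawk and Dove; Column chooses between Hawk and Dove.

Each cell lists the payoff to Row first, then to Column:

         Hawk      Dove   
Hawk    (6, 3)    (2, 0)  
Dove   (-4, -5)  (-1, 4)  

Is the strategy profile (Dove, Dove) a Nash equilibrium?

No

At (Dove, Dove), Row earns -1; switching to Hawk would give 2, so Row would deviate.
Column earns 4; switching to Hawk would give -5, so Column has no profitable deviation.
Since at least one player can profitably deviate, this is not a Nash equilibrium.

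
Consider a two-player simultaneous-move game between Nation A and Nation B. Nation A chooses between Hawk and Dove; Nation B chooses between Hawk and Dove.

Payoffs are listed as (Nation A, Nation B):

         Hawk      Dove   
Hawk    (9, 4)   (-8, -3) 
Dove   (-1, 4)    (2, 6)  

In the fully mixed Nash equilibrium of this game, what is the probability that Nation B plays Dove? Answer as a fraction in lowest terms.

1/2

Let q be the probability that Nation B plays Hawk. In a completely mixed equilibrium, Nation A must be indifferent between Hawk and Dove.
Nation A's expected payoff from Hawk is 9q − 8(1−q); from Dove it is −q + 2(1−q).
Setting these equal: 17q − 8 = −3q + 2, so q = 1/2.
Therefore Nation B plays Dove with probability 1 − 1/2 = 1/2.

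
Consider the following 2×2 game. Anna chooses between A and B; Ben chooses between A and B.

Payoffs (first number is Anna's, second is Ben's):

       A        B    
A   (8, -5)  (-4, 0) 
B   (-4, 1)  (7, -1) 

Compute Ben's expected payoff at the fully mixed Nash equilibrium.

-5/7

First find x, the probability Anna plays A, from Ben's indifference between A and B: −5x + (1−x) = −(1−x), giving x = 2/7.
Since Ben is indifferent in equilibrium, Ben's expected payoff equals the payoff from either column against (2/7, 5/7). Using A: −5(2/7) + (5/7) = -5/7.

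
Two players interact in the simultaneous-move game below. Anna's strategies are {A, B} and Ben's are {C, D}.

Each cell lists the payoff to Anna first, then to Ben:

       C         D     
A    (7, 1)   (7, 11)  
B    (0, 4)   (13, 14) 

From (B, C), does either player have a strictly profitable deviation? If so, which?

Anna at (B, C) earns 0; deviating to A yields 7 — a strict improvement.
Ben earns 4; deviating to D yields 14 — a strict improvement.
Both Anna and Ben have strictly profitable deviations.

Both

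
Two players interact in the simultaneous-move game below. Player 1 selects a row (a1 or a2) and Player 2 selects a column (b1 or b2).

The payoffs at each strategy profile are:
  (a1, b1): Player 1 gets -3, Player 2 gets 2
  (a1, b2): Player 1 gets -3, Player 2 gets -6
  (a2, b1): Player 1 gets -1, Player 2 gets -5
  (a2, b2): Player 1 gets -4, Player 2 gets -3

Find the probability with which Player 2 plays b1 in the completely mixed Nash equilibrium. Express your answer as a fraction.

Let c be the probability that Player 2 plays b1. In a completely mixed equilibrium, Player 1 must be indifferent between a1 and a2.
Player 1's expected payoff from a1 is −3c − 3(1−c); from a2 it is −c − 4(1−c).
Setting these equal: -3 = 3c − 4, so c = 1/3.

1/3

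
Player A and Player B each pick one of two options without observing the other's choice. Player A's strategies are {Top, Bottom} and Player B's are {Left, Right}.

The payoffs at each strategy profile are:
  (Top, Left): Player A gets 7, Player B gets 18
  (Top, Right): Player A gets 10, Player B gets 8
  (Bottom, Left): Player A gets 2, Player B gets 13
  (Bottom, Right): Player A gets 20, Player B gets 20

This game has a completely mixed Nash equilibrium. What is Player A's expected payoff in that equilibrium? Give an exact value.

First find q, the probability Player B plays Left, from Player A's indifference between Top and Bottom: 7q + 10(1−q) = 2q + 20(1−q), giving q = 2/3.
Since Player A is indifferent in equilibrium, Player A's expected payoff equals the payoff from either row against (2/3, 1/3). Using Top: 7(2/3) + 10(1/3) = 8.

8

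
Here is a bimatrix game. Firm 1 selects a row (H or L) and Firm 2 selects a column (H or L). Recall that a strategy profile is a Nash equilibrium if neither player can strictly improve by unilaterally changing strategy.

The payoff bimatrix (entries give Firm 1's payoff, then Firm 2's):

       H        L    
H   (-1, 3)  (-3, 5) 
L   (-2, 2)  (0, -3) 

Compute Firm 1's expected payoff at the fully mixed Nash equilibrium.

-3/2

First find q, the probability Firm 2 plays H, from Firm 1's indifference between H and L: −q − 3(1−q) = −2q, giving q = 3/4.
Since Firm 1 is indifferent in equilibrium, Firm 1's expected payoff equals the payoff from either row against (3/4, 1/4). Using H: −(3/4) − 3(1/4) = -3/2.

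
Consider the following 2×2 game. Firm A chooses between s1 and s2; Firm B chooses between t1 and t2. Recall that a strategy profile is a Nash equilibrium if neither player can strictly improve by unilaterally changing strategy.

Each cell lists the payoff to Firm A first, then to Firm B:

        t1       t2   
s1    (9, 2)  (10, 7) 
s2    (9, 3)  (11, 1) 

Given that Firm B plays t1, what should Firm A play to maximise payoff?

Against t1, Firm A earns 9 from s1 and 9 from s2.
So either strategy is a best response.

either — both s1 and s2 are best responses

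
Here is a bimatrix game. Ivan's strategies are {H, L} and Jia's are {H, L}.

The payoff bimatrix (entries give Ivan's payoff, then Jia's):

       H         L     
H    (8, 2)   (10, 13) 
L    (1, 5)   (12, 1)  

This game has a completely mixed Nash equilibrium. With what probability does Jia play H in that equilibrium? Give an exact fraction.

2/9

Let q be the probability that Jia plays H. In a completely mixed equilibrium, Ivan must be indifferent between H and L.
Ivan's expected payoff from H is 8q + 10(1−q); from L it is q + 12(1−q).
Setting these equal: −2q + 10 = −11q + 12, so q = 2/9.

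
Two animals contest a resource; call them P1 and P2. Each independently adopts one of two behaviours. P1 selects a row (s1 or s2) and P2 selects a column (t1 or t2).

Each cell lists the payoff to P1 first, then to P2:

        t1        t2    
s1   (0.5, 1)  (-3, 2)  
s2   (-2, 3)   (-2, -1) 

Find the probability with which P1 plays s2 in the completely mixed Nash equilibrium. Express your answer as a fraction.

Let p be the probability that P1 plays s1. In a completely mixed equilibrium, P2 must be indifferent between t1 and t2.
P2's expected payoff from t1 is p + 3(1−p); from t2 it is 2p − (1−p).
Setting these equal: −2p + 3 = 3p − 1, so p = 4/5.
Therefore P1 plays s2 with probability 1 − 4/5 = 1/5.

1/5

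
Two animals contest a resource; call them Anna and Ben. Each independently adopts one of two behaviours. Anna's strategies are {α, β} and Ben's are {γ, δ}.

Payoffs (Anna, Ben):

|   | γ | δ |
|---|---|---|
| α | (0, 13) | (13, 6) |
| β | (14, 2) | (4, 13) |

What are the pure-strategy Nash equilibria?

(α, γ): Anna prefers β (14 > 0) — not an equilibrium.
(α, δ): Ben prefers γ (13 > 6) — not an equilibrium.
(β, γ): Ben prefers δ (13 > 2) — not an equilibrium.
(β, δ): Anna prefers α (13 > 4) — not an equilibrium.

none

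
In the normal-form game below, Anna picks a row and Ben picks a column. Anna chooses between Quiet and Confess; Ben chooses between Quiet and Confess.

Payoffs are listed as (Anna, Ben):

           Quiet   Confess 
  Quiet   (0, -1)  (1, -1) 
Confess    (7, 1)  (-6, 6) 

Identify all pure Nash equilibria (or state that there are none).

(Quiet, Confess)

(Quiet, Quiet): Anna prefers Confess (7 > 0) — not an equilibrium.
(Quiet, Confess): Anna gets 1 ≥ -6 from Confess, and Ben gets -1 ≥ -1 from Quiet — Nash equilibrium.
(Confess, Quiet): Ben prefers Confess (6 > 1) — not an equilibrium.
(Confess, Confess): Anna prefers Quiet (1 > -6) — not an equilibrium.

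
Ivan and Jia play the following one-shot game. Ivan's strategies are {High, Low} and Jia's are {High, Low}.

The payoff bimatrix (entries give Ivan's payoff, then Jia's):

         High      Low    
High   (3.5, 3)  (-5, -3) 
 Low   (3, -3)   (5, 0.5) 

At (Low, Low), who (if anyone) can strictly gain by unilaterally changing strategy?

Ivan at (Low, Low) earns 5; deviating to High yields -5 — not better.
Jia earns 0.5; deviating to High yields -3 — not better.
Neither player can strictly improve; the profile is a Nash equilibrium.

Neither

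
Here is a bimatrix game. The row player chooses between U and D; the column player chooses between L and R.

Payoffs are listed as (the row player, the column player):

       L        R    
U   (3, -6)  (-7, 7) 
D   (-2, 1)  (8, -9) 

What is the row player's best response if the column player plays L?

Against L, the row player earns 3 from U and -2 from D.
So U is the best response.

U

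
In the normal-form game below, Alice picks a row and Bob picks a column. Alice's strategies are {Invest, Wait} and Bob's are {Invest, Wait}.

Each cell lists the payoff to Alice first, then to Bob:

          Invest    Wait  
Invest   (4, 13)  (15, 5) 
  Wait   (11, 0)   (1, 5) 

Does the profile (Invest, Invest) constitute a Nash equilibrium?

No

At (Invest, Invest), Alice earns 4; switching to Wait would give 11, so Alice would deviate.
Bob earns 13; switching to Wait would give 5, so Bob has no profitable deviation.
Since at least one player can profitably deviate, this is not a Nash equilibrium.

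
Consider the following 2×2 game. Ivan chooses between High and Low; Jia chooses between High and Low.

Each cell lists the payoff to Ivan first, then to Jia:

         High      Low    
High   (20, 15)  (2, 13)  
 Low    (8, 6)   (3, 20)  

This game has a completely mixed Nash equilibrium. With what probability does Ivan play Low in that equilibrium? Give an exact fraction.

1/8

Let r be the probability that Ivan plays High. In a completely mixed equilibrium, Jia must be indifferent between High and Low.
Jia's expected payoff from High is 15r + 6(1−r); from Low it is 13r + 20(1−r).
Setting these equal: 9r + 6 = −7r + 20, so r = 7/8.
Therefore Ivan plays Low with probability 1 − 7/8 = 1/8.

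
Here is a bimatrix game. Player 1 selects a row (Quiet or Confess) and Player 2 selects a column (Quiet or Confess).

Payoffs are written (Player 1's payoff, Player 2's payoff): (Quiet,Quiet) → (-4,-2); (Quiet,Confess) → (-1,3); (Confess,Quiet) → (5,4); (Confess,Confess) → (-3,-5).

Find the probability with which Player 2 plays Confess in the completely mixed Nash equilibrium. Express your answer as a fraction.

9/11

Let q be the probability that Player 2 plays Quiet. In a completely mixed equilibrium, Player 1 must be indifferent between Quiet and Confess.
Player 1's expected payoff from Quiet is −4q − (1−q); from Confess it is 5q − 3(1−q).
Setting these equal: −3q − 1 = 8q − 3, so q = 2/11.
Therefore Player 2 plays Confess with probability 1 − 2/11 = 9/11.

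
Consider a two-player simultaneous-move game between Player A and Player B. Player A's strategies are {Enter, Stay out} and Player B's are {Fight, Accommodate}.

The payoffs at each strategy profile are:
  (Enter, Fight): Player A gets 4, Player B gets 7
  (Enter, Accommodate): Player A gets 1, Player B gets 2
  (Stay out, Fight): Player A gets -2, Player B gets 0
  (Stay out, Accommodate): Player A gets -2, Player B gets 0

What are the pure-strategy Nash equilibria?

(Enter, Fight): Player A gets 4 ≥ -2 from Stay out, and Player B gets 7 ≥ 2 from Accommodate — Nash equilibrium.
(Enter, Accommodate): Player B prefers Fight (7 > 2) — not an equilibrium.
(Stay out, Fight): Player A prefers Enter (4 > -2) — not an equilibrium.
(Stay out, Accommodate): Player A prefers Enter (1 > -2) — not an equilibrium.

(Enter, Fight)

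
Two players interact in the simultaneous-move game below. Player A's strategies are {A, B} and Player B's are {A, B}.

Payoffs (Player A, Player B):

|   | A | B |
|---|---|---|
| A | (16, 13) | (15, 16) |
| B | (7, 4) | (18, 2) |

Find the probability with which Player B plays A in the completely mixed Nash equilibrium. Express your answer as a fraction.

Let q be the probability that Player B plays A. In a completely mixed equilibrium, Player A must be indifferent between A and B.
Player A's expected payoff from A is 16q + 15(1−q); from B it is 7q + 18(1−q).
Setting these equal: q + 15 = −11q + 18, so q = 1/4.

1/4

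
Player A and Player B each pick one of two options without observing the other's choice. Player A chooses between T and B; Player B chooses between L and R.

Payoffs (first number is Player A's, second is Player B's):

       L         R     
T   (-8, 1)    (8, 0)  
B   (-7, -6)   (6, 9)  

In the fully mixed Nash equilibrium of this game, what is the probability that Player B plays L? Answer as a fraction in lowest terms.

Let y be the probability that Player B plays L. In a completely mixed equilibrium, Player A must be indifferent between T and B.
Player A's expected payoff from T is −8y + 8(1−y); from B it is −7y + 6(1−y).
Setting these equal: −16y + 8 = −13y + 6, so y = 2/3.

2/3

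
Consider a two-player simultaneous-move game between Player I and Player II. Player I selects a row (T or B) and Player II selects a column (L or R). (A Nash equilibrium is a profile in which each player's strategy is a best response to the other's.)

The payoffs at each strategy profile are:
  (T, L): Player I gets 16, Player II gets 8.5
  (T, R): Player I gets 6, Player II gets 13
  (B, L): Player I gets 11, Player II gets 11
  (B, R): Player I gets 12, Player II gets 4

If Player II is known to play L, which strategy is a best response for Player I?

Against L, Player I earns 16 from T and 11 from B.
So T is the best response.

T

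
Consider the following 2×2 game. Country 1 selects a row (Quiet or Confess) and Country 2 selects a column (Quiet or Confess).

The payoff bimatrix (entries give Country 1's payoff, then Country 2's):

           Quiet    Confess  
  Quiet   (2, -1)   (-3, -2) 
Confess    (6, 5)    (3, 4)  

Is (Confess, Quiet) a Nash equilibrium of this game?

Yes

At (Confess, Quiet), Country 1 earns 6; switching to Quiet would give 2, so Country 1 has no profitable deviation.
Country 2 earns 5; switching to Confess would give 4, so Country 2 has no profitable deviation.
Neither player can gain by a unilateral deviation, so this profile is a Nash equilibrium.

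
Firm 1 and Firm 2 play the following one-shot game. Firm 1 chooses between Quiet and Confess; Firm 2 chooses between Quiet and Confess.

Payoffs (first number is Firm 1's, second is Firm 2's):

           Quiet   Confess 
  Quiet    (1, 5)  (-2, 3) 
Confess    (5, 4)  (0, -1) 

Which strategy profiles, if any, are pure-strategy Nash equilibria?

(Quiet, Quiet): Firm 1 prefers Confess (5 > 1) — not an equilibrium.
(Quiet, Confess): Firm 1 prefers Confess (0 > -2); Firm 2 prefers Quiet (5 > 3) — not an equilibrium.
(Confess, Quiet): Firm 1 gets 5 ≥ 1 from Quiet, and Firm 2 gets 4 ≥ -1 from Confess — Nash equilibrium.
(Confess, Confess): Firm 2 prefers Quiet (4 > -1) — not an equilibrium.

(Confess, Quiet)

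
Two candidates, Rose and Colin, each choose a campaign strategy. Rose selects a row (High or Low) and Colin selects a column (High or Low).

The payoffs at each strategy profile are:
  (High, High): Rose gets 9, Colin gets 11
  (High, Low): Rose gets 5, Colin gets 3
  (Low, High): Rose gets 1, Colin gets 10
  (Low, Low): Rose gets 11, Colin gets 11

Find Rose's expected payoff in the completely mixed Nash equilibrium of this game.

47/7

First find q, the probability Colin plays High, from Rose's indifference between High and Low: 9q + 5(1−q) = q + 11(1−q), giving q = 3/7.
Since Rose is indifferent in equilibrium, Rose's expected payoff equals the payoff from either row against (3/7, 4/7). Using High: 9(3/7) + 5(4/7) = 47/7.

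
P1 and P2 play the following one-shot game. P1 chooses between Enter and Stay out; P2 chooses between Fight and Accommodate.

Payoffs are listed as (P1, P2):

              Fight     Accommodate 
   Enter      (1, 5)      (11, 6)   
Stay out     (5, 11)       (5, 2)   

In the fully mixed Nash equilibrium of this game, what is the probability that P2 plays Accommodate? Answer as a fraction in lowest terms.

2/5

Let q be the probability that P2 plays Fight. In a completely mixed equilibrium, P1 must be indifferent between Enter and Stay out.
P1's expected payoff from Enter is q + 11(1−q); from Stay out it is 5q + 5(1−q).
Setting these equal: −10q + 11 = 5, so q = 3/5.
Therefore P2 plays Accommodate with probability 1 − 3/5 = 2/5.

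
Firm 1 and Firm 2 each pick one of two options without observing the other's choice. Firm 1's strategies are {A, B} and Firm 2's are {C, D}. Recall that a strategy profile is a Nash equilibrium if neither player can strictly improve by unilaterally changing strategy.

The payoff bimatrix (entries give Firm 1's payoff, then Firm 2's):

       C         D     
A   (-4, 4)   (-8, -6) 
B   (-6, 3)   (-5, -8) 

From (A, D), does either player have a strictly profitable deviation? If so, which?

Firm 1 at (A, D) earns -8; deviating to B yields -5 — a strict improvement.
Firm 2 earns -6; deviating to C yields 4 — a strict improvement.
Both Firm 1 and Firm 2 have strictly profitable deviations.

Both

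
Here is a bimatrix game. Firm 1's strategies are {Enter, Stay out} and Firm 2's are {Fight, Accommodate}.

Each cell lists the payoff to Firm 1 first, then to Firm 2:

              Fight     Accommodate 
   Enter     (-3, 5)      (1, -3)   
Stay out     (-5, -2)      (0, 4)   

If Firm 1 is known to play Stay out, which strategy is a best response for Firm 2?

Against Stay out, Firm 2 earns -2 from Fight and 4 from Accommodate.
So Accommodate is the best response.

Accommodate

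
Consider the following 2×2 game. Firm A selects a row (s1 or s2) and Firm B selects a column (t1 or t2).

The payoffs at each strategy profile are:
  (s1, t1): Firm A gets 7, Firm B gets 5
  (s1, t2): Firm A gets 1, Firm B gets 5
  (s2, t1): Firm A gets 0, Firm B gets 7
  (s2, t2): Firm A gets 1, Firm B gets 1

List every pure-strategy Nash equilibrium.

(s1, t1): Firm A gets 7 ≥ 0 from s2, and Firm B gets 5 ≥ 5 from t2 — Nash equilibrium.
(s1, t2): Firm A gets 1 ≥ 1 from s2, and Firm B gets 5 ≥ 5 from t1 — Nash equilibrium.
(s2, t1): Firm A prefers s1 (7 > 0) — not an equilibrium.
(s2, t2): Firm B prefers t1 (7 > 1) — not an equilibrium.

(s1, t1) and (s1, t2)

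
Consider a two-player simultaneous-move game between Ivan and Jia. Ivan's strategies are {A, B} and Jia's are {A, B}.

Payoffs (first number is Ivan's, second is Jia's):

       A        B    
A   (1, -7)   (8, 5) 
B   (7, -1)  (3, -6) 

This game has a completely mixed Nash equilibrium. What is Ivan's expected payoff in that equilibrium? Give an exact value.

First find q, the probability Jia plays A, from Ivan's indifference between A and B: q + 8(1−q) = 7q + 3(1−q), giving q = 5/11.
Since Ivan is indifferent in equilibrium, Ivan's expected payoff equals the payoff from either row against (5/11, 6/11). Using A: (5/11) + 8(6/11) = 53/11.

53/11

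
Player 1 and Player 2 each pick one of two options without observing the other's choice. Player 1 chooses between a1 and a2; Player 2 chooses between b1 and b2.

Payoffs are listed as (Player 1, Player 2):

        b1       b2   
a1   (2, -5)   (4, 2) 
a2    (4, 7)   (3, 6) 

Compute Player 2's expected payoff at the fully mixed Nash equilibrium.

11/2

First find p, the probability Player 1 plays a1, from Player 2's indifference between b1 and b2: −5p + 7(1−p) = 2p + 6(1−p), giving p = 1/8.
Since Player 2 is indifferent in equilibrium, Player 2's expected payoff equals the payoff from either column against (1/8, 7/8). Using b1: −5(1/8) + 7(7/8) = 11/2.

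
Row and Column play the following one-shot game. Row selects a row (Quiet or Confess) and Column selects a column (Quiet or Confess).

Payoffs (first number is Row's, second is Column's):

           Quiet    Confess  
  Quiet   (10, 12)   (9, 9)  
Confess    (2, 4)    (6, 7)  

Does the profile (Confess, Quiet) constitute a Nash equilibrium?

No

At (Confess, Quiet), Row earns 2; switching to Quiet would give 10, so Row would deviate.
Column earns 4; switching to Confess would give 7, so Column would deviate.
Since at least one player can profitably deviate, this is not a Nash equilibrium.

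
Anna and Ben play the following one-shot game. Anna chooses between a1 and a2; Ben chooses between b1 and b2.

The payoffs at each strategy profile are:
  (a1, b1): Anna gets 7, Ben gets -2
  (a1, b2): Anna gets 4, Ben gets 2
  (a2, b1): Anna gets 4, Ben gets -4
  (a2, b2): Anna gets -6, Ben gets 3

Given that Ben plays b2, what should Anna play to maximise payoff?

Against b2, Anna earns 4 from a1 and -6 from a2.
So a1 is the best response.

a1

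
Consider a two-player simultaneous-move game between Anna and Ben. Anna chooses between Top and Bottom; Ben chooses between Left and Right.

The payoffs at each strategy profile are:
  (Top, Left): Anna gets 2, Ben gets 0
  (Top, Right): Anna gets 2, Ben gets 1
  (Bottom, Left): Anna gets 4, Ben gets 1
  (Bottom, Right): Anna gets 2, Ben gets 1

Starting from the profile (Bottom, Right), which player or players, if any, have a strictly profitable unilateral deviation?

Neither

Anna at (Bottom, Right) earns 2; deviating to Top yields 2 — not better.
Ben earns 1; deviating to Left yields 1 — not better.
Neither player can strictly improve; the profile is a Nash equilibrium.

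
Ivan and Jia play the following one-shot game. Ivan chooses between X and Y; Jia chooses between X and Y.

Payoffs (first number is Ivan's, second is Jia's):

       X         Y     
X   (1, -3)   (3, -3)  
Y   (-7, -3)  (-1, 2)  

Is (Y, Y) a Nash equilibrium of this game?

At (Y, Y), Ivan earns -1; switching to X would give 3, so Ivan would deviate.
Jia earns 2; switching to X would give -3, so Jia has no profitable deviation.
Since at least one player can profitably deviate, this is not a Nash equilibrium.

No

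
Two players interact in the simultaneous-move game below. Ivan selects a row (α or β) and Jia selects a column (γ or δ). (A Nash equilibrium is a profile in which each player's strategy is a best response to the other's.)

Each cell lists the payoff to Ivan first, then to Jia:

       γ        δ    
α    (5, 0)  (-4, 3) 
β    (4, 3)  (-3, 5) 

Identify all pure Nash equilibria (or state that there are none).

(β, δ)

(α, γ): Jia prefers δ (3 > 0) — not an equilibrium.
(α, δ): Ivan prefers β (-3 > -4) — not an equilibrium.
(β, γ): Ivan prefers α (5 > 4); Jia prefers δ (5 > 3) — not an equilibrium.
(β, δ): Ivan gets -3 ≥ -4 from α, and Jia gets 5 ≥ 3 from γ — Nash equilibrium.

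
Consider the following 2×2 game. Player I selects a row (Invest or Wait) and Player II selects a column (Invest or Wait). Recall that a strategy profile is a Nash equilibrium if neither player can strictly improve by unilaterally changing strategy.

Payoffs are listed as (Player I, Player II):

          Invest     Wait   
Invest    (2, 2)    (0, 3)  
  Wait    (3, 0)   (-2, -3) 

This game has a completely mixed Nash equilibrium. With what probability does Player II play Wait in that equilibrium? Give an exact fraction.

1/3

Let q be the probability that Player II plays Invest. In a completely mixed equilibrium, Player I must be indifferent between Invest and Wait.
Player I's expected payoff from Invest is 2q; from Wait it is 3q − 2(1−q).
Setting these equal: 2q = 5q − 2, so q = 2/3.
Therefore Player II plays Wait with probability 1 − 2/3 = 1/3.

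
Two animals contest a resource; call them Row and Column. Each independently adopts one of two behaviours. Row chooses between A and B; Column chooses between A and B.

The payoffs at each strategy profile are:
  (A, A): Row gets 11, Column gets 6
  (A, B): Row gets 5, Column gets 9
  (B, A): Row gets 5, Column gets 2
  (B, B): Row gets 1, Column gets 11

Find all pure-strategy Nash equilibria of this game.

(A, B)

(A, A): Column prefers B (9 > 6) — not an equilibrium.
(A, B): Row gets 5 ≥ 1 from B, and Column gets 9 ≥ 6 from A — Nash equilibrium.
(B, A): Row prefers A (11 > 5); Column prefers B (11 > 2) — not an equilibrium.
(B, B): Row prefers A (5 > 1) — not an equilibrium.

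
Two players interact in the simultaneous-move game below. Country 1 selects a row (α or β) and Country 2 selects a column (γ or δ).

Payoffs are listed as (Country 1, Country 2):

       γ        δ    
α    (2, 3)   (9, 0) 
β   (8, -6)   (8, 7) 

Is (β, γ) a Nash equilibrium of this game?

No

At (β, γ), Country 1 earns 8; switching to α would give 2, so Country 1 has no profitable deviation.
Country 2 earns -6; switching to δ would give 7, so Country 2 would deviate.
Since at least one player can profitably deviate, this is not a Nash equilibrium.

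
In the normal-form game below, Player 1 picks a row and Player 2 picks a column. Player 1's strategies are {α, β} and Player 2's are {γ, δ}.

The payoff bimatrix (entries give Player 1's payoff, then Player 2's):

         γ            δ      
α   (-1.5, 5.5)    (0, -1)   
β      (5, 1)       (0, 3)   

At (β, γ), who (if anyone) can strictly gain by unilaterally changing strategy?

Player 2

Player 1 at (β, γ) earns 5; deviating to α yields -1.5 — not better.
Player 2 earns 1; deviating to δ yields 3 — a strict improvement.
Only Player 2 has a strictly profitable deviation.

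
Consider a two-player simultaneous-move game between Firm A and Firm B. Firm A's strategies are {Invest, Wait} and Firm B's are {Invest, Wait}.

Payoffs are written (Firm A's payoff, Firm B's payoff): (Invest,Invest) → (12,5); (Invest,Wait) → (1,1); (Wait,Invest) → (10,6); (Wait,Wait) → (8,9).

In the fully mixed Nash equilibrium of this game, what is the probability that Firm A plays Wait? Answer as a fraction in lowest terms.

4/7

Let r be the probability that Firm A plays Invest. In a completely mixed equilibrium, Firm B must be indifferent between Invest and Wait.
Firm B's expected payoff from Invest is 5r + 6(1−r); from Wait it is r + 9(1−r).
Setting these equal: −r + 6 = −8r + 9, so r = 3/7.
Therefore Firm A plays Wait with probability 1 − 3/7 = 4/7.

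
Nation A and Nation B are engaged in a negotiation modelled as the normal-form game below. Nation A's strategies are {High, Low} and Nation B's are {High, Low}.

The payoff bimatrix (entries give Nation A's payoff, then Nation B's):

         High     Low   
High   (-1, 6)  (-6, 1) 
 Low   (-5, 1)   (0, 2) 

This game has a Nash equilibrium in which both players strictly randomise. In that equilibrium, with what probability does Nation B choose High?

3/5

Let y be the probability that Nation B plays High. In a completely mixed equilibrium, Nation A must be indifferent between High and Low.
Nation A's expected payoff from High is −y − 6(1−y); from Low it is −5y.
Setting these equal: 5y − 6 = −5y, so y = 3/5.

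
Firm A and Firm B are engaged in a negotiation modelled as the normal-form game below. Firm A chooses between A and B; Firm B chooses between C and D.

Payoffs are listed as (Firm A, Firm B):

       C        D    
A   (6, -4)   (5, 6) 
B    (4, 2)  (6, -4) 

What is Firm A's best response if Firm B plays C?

A

Against C, Firm A earns 6 from A and 4 from B.
So A is the best response.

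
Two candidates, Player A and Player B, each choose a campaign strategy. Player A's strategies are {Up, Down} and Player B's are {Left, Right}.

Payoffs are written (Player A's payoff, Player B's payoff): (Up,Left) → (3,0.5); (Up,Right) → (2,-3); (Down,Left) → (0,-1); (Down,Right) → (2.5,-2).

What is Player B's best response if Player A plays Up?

Left

Against Up, Player B earns 0.5 from Left and -3 from Right.
So Left is the best response.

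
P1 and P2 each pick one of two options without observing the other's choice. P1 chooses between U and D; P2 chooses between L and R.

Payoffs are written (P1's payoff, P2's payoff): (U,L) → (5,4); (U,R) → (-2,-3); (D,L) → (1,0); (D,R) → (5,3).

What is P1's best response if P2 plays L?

Against L, P1 earns 5 from U and 1 from D.
So U is the best response.

U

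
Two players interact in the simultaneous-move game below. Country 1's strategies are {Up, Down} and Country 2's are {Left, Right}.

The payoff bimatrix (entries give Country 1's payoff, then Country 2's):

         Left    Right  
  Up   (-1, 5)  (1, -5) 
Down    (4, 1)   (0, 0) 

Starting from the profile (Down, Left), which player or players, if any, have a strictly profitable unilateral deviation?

Country 1 at (Down, Left) earns 4; deviating to Up yields -1 — not better.
Country 2 earns 1; deviating to Right yields 0 — not better.
Neither player can strictly improve; the profile is a Nash equilibrium.

Neither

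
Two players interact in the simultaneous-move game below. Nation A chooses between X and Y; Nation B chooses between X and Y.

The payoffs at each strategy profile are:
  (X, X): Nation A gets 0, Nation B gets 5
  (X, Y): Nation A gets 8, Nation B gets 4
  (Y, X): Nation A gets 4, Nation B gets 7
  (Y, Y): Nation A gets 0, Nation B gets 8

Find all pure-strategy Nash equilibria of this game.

(X, X): Nation A prefers Y (4 > 0) — not an equilibrium.
(X, Y): Nation B prefers X (5 > 4) — not an equilibrium.
(Y, X): Nation B prefers Y (8 > 7) — not an equilibrium.
(Y, Y): Nation A prefers X (8 > 0) — not an equilibrium.

none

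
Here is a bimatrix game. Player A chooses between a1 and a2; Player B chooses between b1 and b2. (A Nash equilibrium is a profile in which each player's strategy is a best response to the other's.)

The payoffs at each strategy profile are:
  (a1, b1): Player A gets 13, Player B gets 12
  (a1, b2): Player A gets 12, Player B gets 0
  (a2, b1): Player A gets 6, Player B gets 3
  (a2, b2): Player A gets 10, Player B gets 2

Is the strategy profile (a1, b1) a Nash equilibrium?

Yes

At (a1, b1), Player A earns 13; switching to a2 would give 6, so Player A has no profitable deviation.
Player B earns 12; switching to b2 would give 0, so Player B has no profitable deviation.
Neither player can gain by a unilateral deviation, so this profile is a Nash equilibrium.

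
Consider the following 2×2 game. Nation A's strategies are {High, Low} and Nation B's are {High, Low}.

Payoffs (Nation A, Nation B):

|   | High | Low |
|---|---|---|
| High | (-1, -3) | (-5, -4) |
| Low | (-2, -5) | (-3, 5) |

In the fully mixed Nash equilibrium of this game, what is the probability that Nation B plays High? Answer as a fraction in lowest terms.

Let c be the probability that Nation B plays High. In a completely mixed equilibrium, Nation A must be indifferent between High and Low.
Nation A's expected payoff from High is −c − 5(1−c); from Low it is −2c − 3(1−c).
Setting these equal: 4c − 5 = c − 3, so c = 2/3.

2/3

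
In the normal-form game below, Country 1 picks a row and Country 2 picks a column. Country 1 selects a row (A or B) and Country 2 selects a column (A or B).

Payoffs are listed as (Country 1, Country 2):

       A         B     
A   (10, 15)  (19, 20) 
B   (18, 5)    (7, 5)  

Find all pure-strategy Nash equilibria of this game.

(A, A): Country 1 prefers B (18 > 10); Country 2 prefers B (20 > 15) — not an equilibrium.
(A, B): Country 1 gets 19 ≥ 7 from B, and Country 2 gets 20 ≥ 15 from A — Nash equilibrium.
(B, A): Country 1 gets 18 ≥ 10 from A, and Country 2 gets 5 ≥ 5 from B — Nash equilibrium.
(B, B): Country 1 prefers A (19 > 7) — not an equilibrium.

(A, B) and (B, A)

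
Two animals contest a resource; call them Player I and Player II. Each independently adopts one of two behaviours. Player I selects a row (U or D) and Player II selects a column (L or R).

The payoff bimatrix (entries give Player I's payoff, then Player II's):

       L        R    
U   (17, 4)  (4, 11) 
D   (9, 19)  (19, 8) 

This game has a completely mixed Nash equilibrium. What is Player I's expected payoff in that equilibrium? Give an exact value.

287/23

First find q, the probability Player II plays L, from Player I's indifference between U and D: 17q + 4(1−q) = 9q + 19(1−q), giving q = 15/23.
Since Player I is indifferent in equilibrium, Player I's expected payoff equals the payoff from either row against (15/23, 8/23). Using U: 17(15/23) + 4(8/23) = 287/23.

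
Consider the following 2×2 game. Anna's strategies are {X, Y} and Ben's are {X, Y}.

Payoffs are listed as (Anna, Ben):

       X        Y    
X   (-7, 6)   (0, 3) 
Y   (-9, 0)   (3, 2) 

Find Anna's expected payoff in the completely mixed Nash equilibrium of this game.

-21/5

First find q, the probability Ben plays X, from Anna's indifference between X and Y: −7q = −9q + 3(1−q), giving q = 3/5.
Since Anna is indifferent in equilibrium, Anna's expected payoff equals the payoff from either row against (3/5, 2/5). Using X: −7(3/5) = -21/5.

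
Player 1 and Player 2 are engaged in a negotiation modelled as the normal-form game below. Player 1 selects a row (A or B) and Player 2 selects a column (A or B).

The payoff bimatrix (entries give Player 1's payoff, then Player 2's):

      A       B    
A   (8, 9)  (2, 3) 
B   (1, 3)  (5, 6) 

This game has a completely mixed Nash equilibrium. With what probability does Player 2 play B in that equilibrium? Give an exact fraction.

7/10

Let c be the probability that Player 2 plays A. In a completely mixed equilibrium, Player 1 must be indifferent between A and B.
Player 1's expected payoff from A is 8c + 2(1−c); from B it is c + 5(1−c).
Setting these equal: 6c + 2 = −4c + 5, so c = 3/10.
Therefore Player 2 plays B with probability 1 − 3/10 = 7/10.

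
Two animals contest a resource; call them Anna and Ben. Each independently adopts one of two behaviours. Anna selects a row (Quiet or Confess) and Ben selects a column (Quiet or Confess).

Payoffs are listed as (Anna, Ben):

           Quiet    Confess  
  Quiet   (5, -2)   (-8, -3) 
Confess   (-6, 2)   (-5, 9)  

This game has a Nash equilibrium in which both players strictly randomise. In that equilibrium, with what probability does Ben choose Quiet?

Let y be the probability that Ben plays Quiet. In a completely mixed equilibrium, Anna must be indifferent between Quiet and Confess.
Anna's expected payoff from Quiet is 5y − 8(1−y); from Confess it is −6y − 5(1−y).
Setting these equal: 13y − 8 = −y − 5, so y = 3/14.

3/14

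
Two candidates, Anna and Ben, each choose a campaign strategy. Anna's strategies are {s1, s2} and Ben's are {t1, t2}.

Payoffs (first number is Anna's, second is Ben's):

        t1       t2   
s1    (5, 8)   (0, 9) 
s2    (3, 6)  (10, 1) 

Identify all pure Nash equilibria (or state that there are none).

none

(s1, t1): Ben prefers t2 (9 > 8) — not an equilibrium.
(s1, t2): Anna prefers s2 (10 > 0) — not an equilibrium.
(s2, t1): Anna prefers s1 (5 > 3) — not an equilibrium.
(s2, t2): Ben prefers t1 (6 > 1) — not an equilibrium.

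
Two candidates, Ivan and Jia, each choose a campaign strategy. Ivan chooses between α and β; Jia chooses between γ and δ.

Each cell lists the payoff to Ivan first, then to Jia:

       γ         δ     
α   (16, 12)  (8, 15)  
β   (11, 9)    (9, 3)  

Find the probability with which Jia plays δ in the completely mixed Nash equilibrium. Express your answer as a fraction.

Let y be the probability that Jia plays γ. In a completely mixed equilibrium, Ivan must be indifferent between α and β.
Ivan's expected payoff from α is 16y + 8(1−y); from β it is 11y + 9(1−y).
Setting these equal: 8y + 8 = 2y + 9, so y = 1/6.
Therefore Jia plays δ with probability 1 − 1/6 = 5/6.

5/6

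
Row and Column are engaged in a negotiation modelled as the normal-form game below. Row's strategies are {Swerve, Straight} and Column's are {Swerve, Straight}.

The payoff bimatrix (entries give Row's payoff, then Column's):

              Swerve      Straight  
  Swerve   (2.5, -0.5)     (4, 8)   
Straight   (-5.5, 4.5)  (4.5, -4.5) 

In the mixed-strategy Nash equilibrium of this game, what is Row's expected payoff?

First find y, the probability Column plays Swerve, from Row's indifference between Swerve and Straight: 2.5y + 4(1−y) = −5.5y + 4.5(1−y), giving y = 1/17.
Since Row is indifferent in equilibrium, Row's expected payoff equals the payoff from either row against (1/17, 16/17). Using Swerve: 2.5(1/17) + 4(16/17) = 133/34.

133/34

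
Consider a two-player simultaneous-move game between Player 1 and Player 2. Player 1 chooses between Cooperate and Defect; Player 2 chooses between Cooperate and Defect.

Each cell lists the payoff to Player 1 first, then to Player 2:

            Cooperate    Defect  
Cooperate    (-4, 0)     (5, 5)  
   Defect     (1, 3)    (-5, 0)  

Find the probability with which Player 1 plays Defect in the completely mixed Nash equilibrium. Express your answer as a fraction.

5/8

Let x be the probability that Player 1 plays Cooperate. In a completely mixed equilibrium, Player 2 must be indifferent between Cooperate and Defect.
Player 2's expected payoff from Cooperate is 3(1−x); from Defect it is 5x.
Setting these equal: −3x + 3 = 5x, so x = 3/8.
Therefore Player 1 plays Defect with probability 1 − 3/8 = 5/8.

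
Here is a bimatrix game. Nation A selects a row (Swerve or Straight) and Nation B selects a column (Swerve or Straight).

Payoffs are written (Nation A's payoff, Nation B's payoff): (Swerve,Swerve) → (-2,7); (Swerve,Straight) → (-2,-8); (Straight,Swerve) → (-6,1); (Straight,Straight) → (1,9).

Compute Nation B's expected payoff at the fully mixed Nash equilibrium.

First find p, the probability Nation A plays Swerve, from Nation B's indifference between Swerve and Straight: 7p + (1−p) = −8p + 9(1−p), giving p = 8/23.
Since Nation B is indifferent in equilibrium, Nation B's expected payoff equals the payoff from either column against (8/23, 15/23). Using Swerve: 7(8/23) + (15/23) = 71/23.

71/23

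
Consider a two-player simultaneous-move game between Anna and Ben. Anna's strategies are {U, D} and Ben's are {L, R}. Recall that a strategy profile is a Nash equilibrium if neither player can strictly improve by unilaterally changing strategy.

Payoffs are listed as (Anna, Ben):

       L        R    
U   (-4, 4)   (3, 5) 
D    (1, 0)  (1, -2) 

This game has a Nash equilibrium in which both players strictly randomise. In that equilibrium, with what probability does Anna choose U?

Let p be the probability that Anna plays U. In a completely mixed equilibrium, Ben must be indifferent between L and R.
Ben's expected payoff from L is 4p; from R it is 5p − 2(1−p).
Setting these equal: 4p = 7p − 2, so p = 2/3.

2/3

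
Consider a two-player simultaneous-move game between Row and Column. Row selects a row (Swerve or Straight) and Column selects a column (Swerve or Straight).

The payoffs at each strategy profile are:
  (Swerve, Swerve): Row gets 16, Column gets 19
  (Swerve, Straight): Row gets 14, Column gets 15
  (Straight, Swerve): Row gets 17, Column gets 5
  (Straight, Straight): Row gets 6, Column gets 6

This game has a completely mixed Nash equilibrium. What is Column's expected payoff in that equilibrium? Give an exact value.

First find p, the probability Row plays Swerve, from Column's indifference between Swerve and Straight: 19p + 5(1−p) = 15p + 6(1−p), giving p = 1/5.
Since Column is indifferent in equilibrium, Column's expected payoff equals the payoff from either column against (1/5, 4/5). Using Swerve: 19(1/5) + 5(4/5) = 39/5.

39/5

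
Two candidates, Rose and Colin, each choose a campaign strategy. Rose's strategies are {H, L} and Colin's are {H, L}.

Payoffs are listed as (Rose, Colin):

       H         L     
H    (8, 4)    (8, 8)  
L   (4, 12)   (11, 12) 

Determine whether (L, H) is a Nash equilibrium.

No

At (L, H), Rose earns 4; switching to H would give 8, so Rose would deviate.
Colin earns 12; switching to L would give 12, so Colin has no profitable deviation.
Since at least one player can profitably deviate, this is not a Nash equilibrium.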